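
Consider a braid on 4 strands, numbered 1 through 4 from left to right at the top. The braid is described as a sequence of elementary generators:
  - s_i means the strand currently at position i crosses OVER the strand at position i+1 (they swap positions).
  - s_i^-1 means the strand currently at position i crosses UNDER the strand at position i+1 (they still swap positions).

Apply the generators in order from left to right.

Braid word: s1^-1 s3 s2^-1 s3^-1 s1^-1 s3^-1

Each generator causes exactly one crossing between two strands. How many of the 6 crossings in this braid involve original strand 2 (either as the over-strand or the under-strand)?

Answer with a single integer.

Answer: 2

Derivation:
Gen 1: crossing 1x2. Involves strand 2? yes. Count so far: 1
Gen 2: crossing 3x4. Involves strand 2? no. Count so far: 1
Gen 3: crossing 1x4. Involves strand 2? no. Count so far: 1
Gen 4: crossing 1x3. Involves strand 2? no. Count so far: 1
Gen 5: crossing 2x4. Involves strand 2? yes. Count so far: 2
Gen 6: crossing 3x1. Involves strand 2? no. Count so far: 2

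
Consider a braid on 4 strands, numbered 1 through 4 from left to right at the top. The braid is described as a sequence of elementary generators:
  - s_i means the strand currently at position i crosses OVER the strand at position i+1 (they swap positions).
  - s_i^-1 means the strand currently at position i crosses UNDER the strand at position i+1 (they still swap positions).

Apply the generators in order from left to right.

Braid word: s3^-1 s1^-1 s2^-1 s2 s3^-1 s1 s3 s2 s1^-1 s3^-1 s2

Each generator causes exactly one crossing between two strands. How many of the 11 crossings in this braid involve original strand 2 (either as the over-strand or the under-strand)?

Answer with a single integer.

Answer: 4

Derivation:
Gen 1: crossing 3x4. Involves strand 2? no. Count so far: 0
Gen 2: crossing 1x2. Involves strand 2? yes. Count so far: 1
Gen 3: crossing 1x4. Involves strand 2? no. Count so far: 1
Gen 4: crossing 4x1. Involves strand 2? no. Count so far: 1
Gen 5: crossing 4x3. Involves strand 2? no. Count so far: 1
Gen 6: crossing 2x1. Involves strand 2? yes. Count so far: 2
Gen 7: crossing 3x4. Involves strand 2? no. Count so far: 2
Gen 8: crossing 2x4. Involves strand 2? yes. Count so far: 3
Gen 9: crossing 1x4. Involves strand 2? no. Count so far: 3
Gen 10: crossing 2x3. Involves strand 2? yes. Count so far: 4
Gen 11: crossing 1x3. Involves strand 2? no. Count so far: 4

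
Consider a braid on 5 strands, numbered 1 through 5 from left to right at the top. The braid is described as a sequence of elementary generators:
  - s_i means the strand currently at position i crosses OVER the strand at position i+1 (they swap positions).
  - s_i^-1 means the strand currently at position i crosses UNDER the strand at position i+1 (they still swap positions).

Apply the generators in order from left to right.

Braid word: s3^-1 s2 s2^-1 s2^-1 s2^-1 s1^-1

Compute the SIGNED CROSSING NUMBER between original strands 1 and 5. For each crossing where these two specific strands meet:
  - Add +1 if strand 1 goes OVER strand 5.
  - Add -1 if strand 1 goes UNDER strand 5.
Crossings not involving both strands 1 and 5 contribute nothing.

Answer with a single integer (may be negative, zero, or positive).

Gen 1: crossing 3x4. Both 1&5? no. Sum: 0
Gen 2: crossing 2x4. Both 1&5? no. Sum: 0
Gen 3: crossing 4x2. Both 1&5? no. Sum: 0
Gen 4: crossing 2x4. Both 1&5? no. Sum: 0
Gen 5: crossing 4x2. Both 1&5? no. Sum: 0
Gen 6: crossing 1x2. Both 1&5? no. Sum: 0

Answer: 0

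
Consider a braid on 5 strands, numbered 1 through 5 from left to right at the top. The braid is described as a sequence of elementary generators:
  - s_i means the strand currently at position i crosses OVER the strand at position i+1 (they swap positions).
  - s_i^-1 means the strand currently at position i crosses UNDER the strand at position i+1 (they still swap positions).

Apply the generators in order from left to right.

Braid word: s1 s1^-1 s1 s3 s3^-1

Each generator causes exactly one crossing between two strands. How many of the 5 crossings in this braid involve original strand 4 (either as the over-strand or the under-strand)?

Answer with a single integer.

Answer: 2

Derivation:
Gen 1: crossing 1x2. Involves strand 4? no. Count so far: 0
Gen 2: crossing 2x1. Involves strand 4? no. Count so far: 0
Gen 3: crossing 1x2. Involves strand 4? no. Count so far: 0
Gen 4: crossing 3x4. Involves strand 4? yes. Count so far: 1
Gen 5: crossing 4x3. Involves strand 4? yes. Count so far: 2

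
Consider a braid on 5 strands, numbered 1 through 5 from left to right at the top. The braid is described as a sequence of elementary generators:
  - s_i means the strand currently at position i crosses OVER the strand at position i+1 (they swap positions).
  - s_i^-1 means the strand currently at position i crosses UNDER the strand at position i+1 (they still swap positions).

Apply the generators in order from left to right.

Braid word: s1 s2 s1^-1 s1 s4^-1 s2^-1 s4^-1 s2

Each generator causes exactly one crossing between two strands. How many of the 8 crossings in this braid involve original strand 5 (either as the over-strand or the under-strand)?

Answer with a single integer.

Answer: 2

Derivation:
Gen 1: crossing 1x2. Involves strand 5? no. Count so far: 0
Gen 2: crossing 1x3. Involves strand 5? no. Count so far: 0
Gen 3: crossing 2x3. Involves strand 5? no. Count so far: 0
Gen 4: crossing 3x2. Involves strand 5? no. Count so far: 0
Gen 5: crossing 4x5. Involves strand 5? yes. Count so far: 1
Gen 6: crossing 3x1. Involves strand 5? no. Count so far: 1
Gen 7: crossing 5x4. Involves strand 5? yes. Count so far: 2
Gen 8: crossing 1x3. Involves strand 5? no. Count so far: 2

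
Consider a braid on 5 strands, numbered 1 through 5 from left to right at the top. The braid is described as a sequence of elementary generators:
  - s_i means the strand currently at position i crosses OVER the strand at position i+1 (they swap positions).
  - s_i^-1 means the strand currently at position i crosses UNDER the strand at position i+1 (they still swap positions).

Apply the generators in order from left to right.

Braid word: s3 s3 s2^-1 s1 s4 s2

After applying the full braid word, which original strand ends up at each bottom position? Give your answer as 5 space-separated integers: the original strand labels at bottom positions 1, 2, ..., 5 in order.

Gen 1 (s3): strand 3 crosses over strand 4. Perm now: [1 2 4 3 5]
Gen 2 (s3): strand 4 crosses over strand 3. Perm now: [1 2 3 4 5]
Gen 3 (s2^-1): strand 2 crosses under strand 3. Perm now: [1 3 2 4 5]
Gen 4 (s1): strand 1 crosses over strand 3. Perm now: [3 1 2 4 5]
Gen 5 (s4): strand 4 crosses over strand 5. Perm now: [3 1 2 5 4]
Gen 6 (s2): strand 1 crosses over strand 2. Perm now: [3 2 1 5 4]

Answer: 3 2 1 5 4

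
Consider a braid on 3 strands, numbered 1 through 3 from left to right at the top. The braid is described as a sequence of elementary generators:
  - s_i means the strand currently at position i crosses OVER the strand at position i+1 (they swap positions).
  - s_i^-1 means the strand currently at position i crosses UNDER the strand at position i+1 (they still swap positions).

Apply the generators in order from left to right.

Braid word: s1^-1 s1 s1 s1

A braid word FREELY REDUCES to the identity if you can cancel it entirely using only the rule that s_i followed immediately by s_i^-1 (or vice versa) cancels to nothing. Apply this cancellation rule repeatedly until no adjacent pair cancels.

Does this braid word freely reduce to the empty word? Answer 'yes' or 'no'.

Gen 1 (s1^-1): push. Stack: [s1^-1]
Gen 2 (s1): cancels prior s1^-1. Stack: []
Gen 3 (s1): push. Stack: [s1]
Gen 4 (s1): push. Stack: [s1 s1]
Reduced word: s1 s1

Answer: no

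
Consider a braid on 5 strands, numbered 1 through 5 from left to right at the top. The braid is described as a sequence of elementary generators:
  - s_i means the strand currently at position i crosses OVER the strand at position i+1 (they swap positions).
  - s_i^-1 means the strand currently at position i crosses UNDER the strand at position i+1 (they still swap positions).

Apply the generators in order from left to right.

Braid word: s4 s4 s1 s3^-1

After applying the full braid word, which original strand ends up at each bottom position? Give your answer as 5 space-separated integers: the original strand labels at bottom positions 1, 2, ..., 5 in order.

Answer: 2 1 4 3 5

Derivation:
Gen 1 (s4): strand 4 crosses over strand 5. Perm now: [1 2 3 5 4]
Gen 2 (s4): strand 5 crosses over strand 4. Perm now: [1 2 3 4 5]
Gen 3 (s1): strand 1 crosses over strand 2. Perm now: [2 1 3 4 5]
Gen 4 (s3^-1): strand 3 crosses under strand 4. Perm now: [2 1 4 3 5]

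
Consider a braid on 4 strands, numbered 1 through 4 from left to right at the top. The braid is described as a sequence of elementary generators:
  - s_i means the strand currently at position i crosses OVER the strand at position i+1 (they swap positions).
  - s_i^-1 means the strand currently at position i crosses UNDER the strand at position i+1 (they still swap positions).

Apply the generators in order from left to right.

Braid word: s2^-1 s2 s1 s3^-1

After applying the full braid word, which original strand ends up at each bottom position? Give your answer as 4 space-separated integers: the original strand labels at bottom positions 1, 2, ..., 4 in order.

Answer: 2 1 4 3

Derivation:
Gen 1 (s2^-1): strand 2 crosses under strand 3. Perm now: [1 3 2 4]
Gen 2 (s2): strand 3 crosses over strand 2. Perm now: [1 2 3 4]
Gen 3 (s1): strand 1 crosses over strand 2. Perm now: [2 1 3 4]
Gen 4 (s3^-1): strand 3 crosses under strand 4. Perm now: [2 1 4 3]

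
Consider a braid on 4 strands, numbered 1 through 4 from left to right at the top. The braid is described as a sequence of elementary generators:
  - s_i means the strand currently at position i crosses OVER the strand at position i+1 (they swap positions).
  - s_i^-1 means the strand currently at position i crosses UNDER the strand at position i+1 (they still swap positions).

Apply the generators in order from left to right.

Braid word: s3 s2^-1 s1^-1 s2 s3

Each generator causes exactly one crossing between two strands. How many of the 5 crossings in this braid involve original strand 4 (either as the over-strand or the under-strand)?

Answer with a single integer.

Gen 1: crossing 3x4. Involves strand 4? yes. Count so far: 1
Gen 2: crossing 2x4. Involves strand 4? yes. Count so far: 2
Gen 3: crossing 1x4. Involves strand 4? yes. Count so far: 3
Gen 4: crossing 1x2. Involves strand 4? no. Count so far: 3
Gen 5: crossing 1x3. Involves strand 4? no. Count so far: 3

Answer: 3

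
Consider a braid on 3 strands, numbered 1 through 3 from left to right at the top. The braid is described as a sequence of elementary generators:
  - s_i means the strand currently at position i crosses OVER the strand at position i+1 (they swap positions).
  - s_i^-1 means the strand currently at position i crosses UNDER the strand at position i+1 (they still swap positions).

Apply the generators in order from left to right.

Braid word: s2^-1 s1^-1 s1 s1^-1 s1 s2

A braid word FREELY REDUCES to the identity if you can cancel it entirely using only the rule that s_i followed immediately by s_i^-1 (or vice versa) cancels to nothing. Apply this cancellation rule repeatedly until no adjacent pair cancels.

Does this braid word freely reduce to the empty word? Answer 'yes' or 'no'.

Gen 1 (s2^-1): push. Stack: [s2^-1]
Gen 2 (s1^-1): push. Stack: [s2^-1 s1^-1]
Gen 3 (s1): cancels prior s1^-1. Stack: [s2^-1]
Gen 4 (s1^-1): push. Stack: [s2^-1 s1^-1]
Gen 5 (s1): cancels prior s1^-1. Stack: [s2^-1]
Gen 6 (s2): cancels prior s2^-1. Stack: []
Reduced word: (empty)

Answer: yes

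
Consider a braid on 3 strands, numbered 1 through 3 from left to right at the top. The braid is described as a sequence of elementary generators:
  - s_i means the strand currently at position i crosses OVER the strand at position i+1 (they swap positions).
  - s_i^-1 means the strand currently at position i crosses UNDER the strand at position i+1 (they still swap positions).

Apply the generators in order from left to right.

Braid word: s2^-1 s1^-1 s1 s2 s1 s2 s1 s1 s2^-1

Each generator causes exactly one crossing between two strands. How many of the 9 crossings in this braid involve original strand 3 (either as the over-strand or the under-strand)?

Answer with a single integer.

Gen 1: crossing 2x3. Involves strand 3? yes. Count so far: 1
Gen 2: crossing 1x3. Involves strand 3? yes. Count so far: 2
Gen 3: crossing 3x1. Involves strand 3? yes. Count so far: 3
Gen 4: crossing 3x2. Involves strand 3? yes. Count so far: 4
Gen 5: crossing 1x2. Involves strand 3? no. Count so far: 4
Gen 6: crossing 1x3. Involves strand 3? yes. Count so far: 5
Gen 7: crossing 2x3. Involves strand 3? yes. Count so far: 6
Gen 8: crossing 3x2. Involves strand 3? yes. Count so far: 7
Gen 9: crossing 3x1. Involves strand 3? yes. Count so far: 8

Answer: 8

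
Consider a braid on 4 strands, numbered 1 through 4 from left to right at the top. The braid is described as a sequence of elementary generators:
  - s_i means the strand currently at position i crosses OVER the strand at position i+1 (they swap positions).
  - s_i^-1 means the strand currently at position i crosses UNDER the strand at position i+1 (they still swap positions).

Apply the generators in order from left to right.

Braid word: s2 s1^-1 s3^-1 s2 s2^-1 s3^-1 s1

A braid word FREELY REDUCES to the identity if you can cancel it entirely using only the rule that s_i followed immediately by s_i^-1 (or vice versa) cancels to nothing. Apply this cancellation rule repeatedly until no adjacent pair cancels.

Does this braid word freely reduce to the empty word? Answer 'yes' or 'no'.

Answer: no

Derivation:
Gen 1 (s2): push. Stack: [s2]
Gen 2 (s1^-1): push. Stack: [s2 s1^-1]
Gen 3 (s3^-1): push. Stack: [s2 s1^-1 s3^-1]
Gen 4 (s2): push. Stack: [s2 s1^-1 s3^-1 s2]
Gen 5 (s2^-1): cancels prior s2. Stack: [s2 s1^-1 s3^-1]
Gen 6 (s3^-1): push. Stack: [s2 s1^-1 s3^-1 s3^-1]
Gen 7 (s1): push. Stack: [s2 s1^-1 s3^-1 s3^-1 s1]
Reduced word: s2 s1^-1 s3^-1 s3^-1 s1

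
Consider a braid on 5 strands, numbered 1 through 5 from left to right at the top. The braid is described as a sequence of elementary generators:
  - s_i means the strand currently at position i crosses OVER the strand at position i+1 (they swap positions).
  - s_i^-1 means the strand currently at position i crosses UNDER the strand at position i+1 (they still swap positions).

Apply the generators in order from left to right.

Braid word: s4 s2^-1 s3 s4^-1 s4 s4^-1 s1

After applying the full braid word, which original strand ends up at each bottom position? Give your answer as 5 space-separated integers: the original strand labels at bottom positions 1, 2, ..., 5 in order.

Answer: 3 1 5 4 2

Derivation:
Gen 1 (s4): strand 4 crosses over strand 5. Perm now: [1 2 3 5 4]
Gen 2 (s2^-1): strand 2 crosses under strand 3. Perm now: [1 3 2 5 4]
Gen 3 (s3): strand 2 crosses over strand 5. Perm now: [1 3 5 2 4]
Gen 4 (s4^-1): strand 2 crosses under strand 4. Perm now: [1 3 5 4 2]
Gen 5 (s4): strand 4 crosses over strand 2. Perm now: [1 3 5 2 4]
Gen 6 (s4^-1): strand 2 crosses under strand 4. Perm now: [1 3 5 4 2]
Gen 7 (s1): strand 1 crosses over strand 3. Perm now: [3 1 5 4 2]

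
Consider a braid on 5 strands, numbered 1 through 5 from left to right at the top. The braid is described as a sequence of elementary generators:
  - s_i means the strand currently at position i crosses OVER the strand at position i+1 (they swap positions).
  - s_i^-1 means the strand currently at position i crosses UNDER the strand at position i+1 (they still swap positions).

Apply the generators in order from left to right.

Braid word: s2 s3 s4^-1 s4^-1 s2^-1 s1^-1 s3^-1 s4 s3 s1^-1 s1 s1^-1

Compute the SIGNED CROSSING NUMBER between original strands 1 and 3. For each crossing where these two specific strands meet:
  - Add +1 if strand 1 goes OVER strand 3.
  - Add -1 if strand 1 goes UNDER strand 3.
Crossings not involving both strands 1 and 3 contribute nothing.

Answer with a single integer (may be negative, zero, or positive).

Gen 1: crossing 2x3. Both 1&3? no. Sum: 0
Gen 2: crossing 2x4. Both 1&3? no. Sum: 0
Gen 3: crossing 2x5. Both 1&3? no. Sum: 0
Gen 4: crossing 5x2. Both 1&3? no. Sum: 0
Gen 5: crossing 3x4. Both 1&3? no. Sum: 0
Gen 6: crossing 1x4. Both 1&3? no. Sum: 0
Gen 7: crossing 3x2. Both 1&3? no. Sum: 0
Gen 8: crossing 3x5. Both 1&3? no. Sum: 0
Gen 9: crossing 2x5. Both 1&3? no. Sum: 0
Gen 10: crossing 4x1. Both 1&3? no. Sum: 0
Gen 11: crossing 1x4. Both 1&3? no. Sum: 0
Gen 12: crossing 4x1. Both 1&3? no. Sum: 0

Answer: 0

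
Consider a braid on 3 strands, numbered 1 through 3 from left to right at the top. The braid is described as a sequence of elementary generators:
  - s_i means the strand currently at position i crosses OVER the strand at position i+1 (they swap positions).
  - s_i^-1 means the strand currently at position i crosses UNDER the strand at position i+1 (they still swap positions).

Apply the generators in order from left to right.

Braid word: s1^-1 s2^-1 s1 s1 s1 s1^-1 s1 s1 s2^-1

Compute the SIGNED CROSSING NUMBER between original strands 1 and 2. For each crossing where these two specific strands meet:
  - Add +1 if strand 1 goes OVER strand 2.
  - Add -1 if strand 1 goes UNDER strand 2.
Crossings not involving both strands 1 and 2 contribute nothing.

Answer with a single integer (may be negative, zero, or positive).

Gen 1: 1 under 2. Both 1&2? yes. Contrib: -1. Sum: -1
Gen 2: crossing 1x3. Both 1&2? no. Sum: -1
Gen 3: crossing 2x3. Both 1&2? no. Sum: -1
Gen 4: crossing 3x2. Both 1&2? no. Sum: -1
Gen 5: crossing 2x3. Both 1&2? no. Sum: -1
Gen 6: crossing 3x2. Both 1&2? no. Sum: -1
Gen 7: crossing 2x3. Both 1&2? no. Sum: -1
Gen 8: crossing 3x2. Both 1&2? no. Sum: -1
Gen 9: crossing 3x1. Both 1&2? no. Sum: -1

Answer: -1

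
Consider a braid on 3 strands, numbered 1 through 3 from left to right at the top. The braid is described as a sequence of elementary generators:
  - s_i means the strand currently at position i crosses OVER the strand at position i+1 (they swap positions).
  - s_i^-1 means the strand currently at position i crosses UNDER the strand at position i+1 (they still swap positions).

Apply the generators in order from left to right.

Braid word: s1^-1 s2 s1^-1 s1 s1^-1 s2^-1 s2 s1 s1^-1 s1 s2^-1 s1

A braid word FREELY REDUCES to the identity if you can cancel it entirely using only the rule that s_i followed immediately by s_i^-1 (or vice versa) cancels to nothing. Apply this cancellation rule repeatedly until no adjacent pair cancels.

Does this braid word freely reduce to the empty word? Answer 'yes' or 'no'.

Answer: yes

Derivation:
Gen 1 (s1^-1): push. Stack: [s1^-1]
Gen 2 (s2): push. Stack: [s1^-1 s2]
Gen 3 (s1^-1): push. Stack: [s1^-1 s2 s1^-1]
Gen 4 (s1): cancels prior s1^-1. Stack: [s1^-1 s2]
Gen 5 (s1^-1): push. Stack: [s1^-1 s2 s1^-1]
Gen 6 (s2^-1): push. Stack: [s1^-1 s2 s1^-1 s2^-1]
Gen 7 (s2): cancels prior s2^-1. Stack: [s1^-1 s2 s1^-1]
Gen 8 (s1): cancels prior s1^-1. Stack: [s1^-1 s2]
Gen 9 (s1^-1): push. Stack: [s1^-1 s2 s1^-1]
Gen 10 (s1): cancels prior s1^-1. Stack: [s1^-1 s2]
Gen 11 (s2^-1): cancels prior s2. Stack: [s1^-1]
Gen 12 (s1): cancels prior s1^-1. Stack: []
Reduced word: (empty)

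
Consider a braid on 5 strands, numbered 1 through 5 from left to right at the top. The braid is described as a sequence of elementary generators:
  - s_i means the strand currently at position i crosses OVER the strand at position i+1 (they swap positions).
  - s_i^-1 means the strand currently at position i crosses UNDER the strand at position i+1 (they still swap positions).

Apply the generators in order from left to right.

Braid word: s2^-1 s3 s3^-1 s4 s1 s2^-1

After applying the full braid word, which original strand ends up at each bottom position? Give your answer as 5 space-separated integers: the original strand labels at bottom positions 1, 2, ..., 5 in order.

Gen 1 (s2^-1): strand 2 crosses under strand 3. Perm now: [1 3 2 4 5]
Gen 2 (s3): strand 2 crosses over strand 4. Perm now: [1 3 4 2 5]
Gen 3 (s3^-1): strand 4 crosses under strand 2. Perm now: [1 3 2 4 5]
Gen 4 (s4): strand 4 crosses over strand 5. Perm now: [1 3 2 5 4]
Gen 5 (s1): strand 1 crosses over strand 3. Perm now: [3 1 2 5 4]
Gen 6 (s2^-1): strand 1 crosses under strand 2. Perm now: [3 2 1 5 4]

Answer: 3 2 1 5 4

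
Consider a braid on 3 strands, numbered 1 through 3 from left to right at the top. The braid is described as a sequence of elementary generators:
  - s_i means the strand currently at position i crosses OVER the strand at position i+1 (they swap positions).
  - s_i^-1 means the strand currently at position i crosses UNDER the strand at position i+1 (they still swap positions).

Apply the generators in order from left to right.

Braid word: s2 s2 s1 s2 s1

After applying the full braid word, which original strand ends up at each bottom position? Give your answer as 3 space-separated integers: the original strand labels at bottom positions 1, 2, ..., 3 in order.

Gen 1 (s2): strand 2 crosses over strand 3. Perm now: [1 3 2]
Gen 2 (s2): strand 3 crosses over strand 2. Perm now: [1 2 3]
Gen 3 (s1): strand 1 crosses over strand 2. Perm now: [2 1 3]
Gen 4 (s2): strand 1 crosses over strand 3. Perm now: [2 3 1]
Gen 5 (s1): strand 2 crosses over strand 3. Perm now: [3 2 1]

Answer: 3 2 1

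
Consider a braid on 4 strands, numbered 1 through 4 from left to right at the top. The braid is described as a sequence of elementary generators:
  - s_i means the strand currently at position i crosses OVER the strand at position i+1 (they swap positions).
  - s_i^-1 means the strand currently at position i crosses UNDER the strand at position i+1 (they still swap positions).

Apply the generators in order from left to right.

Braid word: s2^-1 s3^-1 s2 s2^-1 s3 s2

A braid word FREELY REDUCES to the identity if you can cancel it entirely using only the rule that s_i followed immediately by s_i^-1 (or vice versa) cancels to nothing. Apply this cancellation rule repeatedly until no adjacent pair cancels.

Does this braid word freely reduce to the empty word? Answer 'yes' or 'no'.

Answer: yes

Derivation:
Gen 1 (s2^-1): push. Stack: [s2^-1]
Gen 2 (s3^-1): push. Stack: [s2^-1 s3^-1]
Gen 3 (s2): push. Stack: [s2^-1 s3^-1 s2]
Gen 4 (s2^-1): cancels prior s2. Stack: [s2^-1 s3^-1]
Gen 5 (s3): cancels prior s3^-1. Stack: [s2^-1]
Gen 6 (s2): cancels prior s2^-1. Stack: []
Reduced word: (empty)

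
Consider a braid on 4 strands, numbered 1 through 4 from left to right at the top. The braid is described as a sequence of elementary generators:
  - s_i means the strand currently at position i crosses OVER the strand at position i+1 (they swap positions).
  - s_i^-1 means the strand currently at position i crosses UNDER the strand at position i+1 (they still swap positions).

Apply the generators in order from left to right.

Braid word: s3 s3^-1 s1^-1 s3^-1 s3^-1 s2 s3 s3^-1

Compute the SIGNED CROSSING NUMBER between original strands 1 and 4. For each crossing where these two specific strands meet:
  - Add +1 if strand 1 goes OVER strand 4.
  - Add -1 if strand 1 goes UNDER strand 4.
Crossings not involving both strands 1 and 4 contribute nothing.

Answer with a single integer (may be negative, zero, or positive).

Answer: 2

Derivation:
Gen 1: crossing 3x4. Both 1&4? no. Sum: 0
Gen 2: crossing 4x3. Both 1&4? no. Sum: 0
Gen 3: crossing 1x2. Both 1&4? no. Sum: 0
Gen 4: crossing 3x4. Both 1&4? no. Sum: 0
Gen 5: crossing 4x3. Both 1&4? no. Sum: 0
Gen 6: crossing 1x3. Both 1&4? no. Sum: 0
Gen 7: 1 over 4. Both 1&4? yes. Contrib: +1. Sum: 1
Gen 8: 4 under 1. Both 1&4? yes. Contrib: +1. Sum: 2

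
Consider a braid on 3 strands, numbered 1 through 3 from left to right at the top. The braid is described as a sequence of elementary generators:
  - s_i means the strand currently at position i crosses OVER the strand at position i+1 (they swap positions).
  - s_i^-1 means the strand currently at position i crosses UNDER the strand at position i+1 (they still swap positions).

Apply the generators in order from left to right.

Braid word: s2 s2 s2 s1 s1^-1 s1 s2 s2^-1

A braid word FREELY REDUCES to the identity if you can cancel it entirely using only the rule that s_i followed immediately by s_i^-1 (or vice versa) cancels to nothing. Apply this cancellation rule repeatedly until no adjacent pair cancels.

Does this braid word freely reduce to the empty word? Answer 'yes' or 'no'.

Gen 1 (s2): push. Stack: [s2]
Gen 2 (s2): push. Stack: [s2 s2]
Gen 3 (s2): push. Stack: [s2 s2 s2]
Gen 4 (s1): push. Stack: [s2 s2 s2 s1]
Gen 5 (s1^-1): cancels prior s1. Stack: [s2 s2 s2]
Gen 6 (s1): push. Stack: [s2 s2 s2 s1]
Gen 7 (s2): push. Stack: [s2 s2 s2 s1 s2]
Gen 8 (s2^-1): cancels prior s2. Stack: [s2 s2 s2 s1]
Reduced word: s2 s2 s2 s1

Answer: no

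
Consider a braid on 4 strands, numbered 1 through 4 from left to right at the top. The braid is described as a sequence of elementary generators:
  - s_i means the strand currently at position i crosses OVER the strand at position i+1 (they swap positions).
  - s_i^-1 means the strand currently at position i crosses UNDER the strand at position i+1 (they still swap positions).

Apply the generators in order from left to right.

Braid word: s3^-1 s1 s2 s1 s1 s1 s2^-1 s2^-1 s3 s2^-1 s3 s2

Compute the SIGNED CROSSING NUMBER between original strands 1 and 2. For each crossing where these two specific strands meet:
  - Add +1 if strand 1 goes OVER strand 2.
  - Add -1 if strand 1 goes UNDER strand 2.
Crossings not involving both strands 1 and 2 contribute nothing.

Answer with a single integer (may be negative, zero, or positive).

Answer: 0

Derivation:
Gen 1: crossing 3x4. Both 1&2? no. Sum: 0
Gen 2: 1 over 2. Both 1&2? yes. Contrib: +1. Sum: 1
Gen 3: crossing 1x4. Both 1&2? no. Sum: 1
Gen 4: crossing 2x4. Both 1&2? no. Sum: 1
Gen 5: crossing 4x2. Both 1&2? no. Sum: 1
Gen 6: crossing 2x4. Both 1&2? no. Sum: 1
Gen 7: 2 under 1. Both 1&2? yes. Contrib: +1. Sum: 2
Gen 8: 1 under 2. Both 1&2? yes. Contrib: -1. Sum: 1
Gen 9: crossing 1x3. Both 1&2? no. Sum: 1
Gen 10: crossing 2x3. Both 1&2? no. Sum: 1
Gen 11: 2 over 1. Both 1&2? yes. Contrib: -1. Sum: 0
Gen 12: crossing 3x1. Both 1&2? no. Sum: 0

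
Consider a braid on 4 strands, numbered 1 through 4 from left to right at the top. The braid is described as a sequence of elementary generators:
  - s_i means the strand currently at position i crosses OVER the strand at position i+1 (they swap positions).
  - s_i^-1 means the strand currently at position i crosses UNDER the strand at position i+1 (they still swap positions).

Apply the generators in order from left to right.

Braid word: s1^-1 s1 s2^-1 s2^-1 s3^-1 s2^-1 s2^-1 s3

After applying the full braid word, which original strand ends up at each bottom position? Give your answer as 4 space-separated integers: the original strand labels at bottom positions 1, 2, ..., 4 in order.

Answer: 1 2 3 4

Derivation:
Gen 1 (s1^-1): strand 1 crosses under strand 2. Perm now: [2 1 3 4]
Gen 2 (s1): strand 2 crosses over strand 1. Perm now: [1 2 3 4]
Gen 3 (s2^-1): strand 2 crosses under strand 3. Perm now: [1 3 2 4]
Gen 4 (s2^-1): strand 3 crosses under strand 2. Perm now: [1 2 3 4]
Gen 5 (s3^-1): strand 3 crosses under strand 4. Perm now: [1 2 4 3]
Gen 6 (s2^-1): strand 2 crosses under strand 4. Perm now: [1 4 2 3]
Gen 7 (s2^-1): strand 4 crosses under strand 2. Perm now: [1 2 4 3]
Gen 8 (s3): strand 4 crosses over strand 3. Perm now: [1 2 3 4]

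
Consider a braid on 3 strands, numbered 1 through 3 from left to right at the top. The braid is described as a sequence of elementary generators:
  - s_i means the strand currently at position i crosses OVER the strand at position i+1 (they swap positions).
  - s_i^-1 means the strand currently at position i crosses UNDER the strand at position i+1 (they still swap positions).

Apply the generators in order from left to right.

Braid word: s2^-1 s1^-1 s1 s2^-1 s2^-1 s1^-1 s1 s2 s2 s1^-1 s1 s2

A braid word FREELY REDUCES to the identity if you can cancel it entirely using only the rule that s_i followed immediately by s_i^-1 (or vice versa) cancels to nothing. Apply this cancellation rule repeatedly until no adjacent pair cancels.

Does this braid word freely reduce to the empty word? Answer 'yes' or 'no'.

Answer: yes

Derivation:
Gen 1 (s2^-1): push. Stack: [s2^-1]
Gen 2 (s1^-1): push. Stack: [s2^-1 s1^-1]
Gen 3 (s1): cancels prior s1^-1. Stack: [s2^-1]
Gen 4 (s2^-1): push. Stack: [s2^-1 s2^-1]
Gen 5 (s2^-1): push. Stack: [s2^-1 s2^-1 s2^-1]
Gen 6 (s1^-1): push. Stack: [s2^-1 s2^-1 s2^-1 s1^-1]
Gen 7 (s1): cancels prior s1^-1. Stack: [s2^-1 s2^-1 s2^-1]
Gen 8 (s2): cancels prior s2^-1. Stack: [s2^-1 s2^-1]
Gen 9 (s2): cancels prior s2^-1. Stack: [s2^-1]
Gen 10 (s1^-1): push. Stack: [s2^-1 s1^-1]
Gen 11 (s1): cancels prior s1^-1. Stack: [s2^-1]
Gen 12 (s2): cancels prior s2^-1. Stack: []
Reduced word: (empty)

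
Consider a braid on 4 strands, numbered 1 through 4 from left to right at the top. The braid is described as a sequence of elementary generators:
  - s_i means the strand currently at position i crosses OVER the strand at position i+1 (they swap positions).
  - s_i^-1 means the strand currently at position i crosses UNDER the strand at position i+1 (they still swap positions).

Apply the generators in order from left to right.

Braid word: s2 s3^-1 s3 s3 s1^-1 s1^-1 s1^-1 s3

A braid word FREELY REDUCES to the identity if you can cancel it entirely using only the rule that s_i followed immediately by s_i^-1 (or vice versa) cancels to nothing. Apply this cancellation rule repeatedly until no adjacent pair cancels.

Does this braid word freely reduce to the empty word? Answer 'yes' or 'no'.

Answer: no

Derivation:
Gen 1 (s2): push. Stack: [s2]
Gen 2 (s3^-1): push. Stack: [s2 s3^-1]
Gen 3 (s3): cancels prior s3^-1. Stack: [s2]
Gen 4 (s3): push. Stack: [s2 s3]
Gen 5 (s1^-1): push. Stack: [s2 s3 s1^-1]
Gen 6 (s1^-1): push. Stack: [s2 s3 s1^-1 s1^-1]
Gen 7 (s1^-1): push. Stack: [s2 s3 s1^-1 s1^-1 s1^-1]
Gen 8 (s3): push. Stack: [s2 s3 s1^-1 s1^-1 s1^-1 s3]
Reduced word: s2 s3 s1^-1 s1^-1 s1^-1 s3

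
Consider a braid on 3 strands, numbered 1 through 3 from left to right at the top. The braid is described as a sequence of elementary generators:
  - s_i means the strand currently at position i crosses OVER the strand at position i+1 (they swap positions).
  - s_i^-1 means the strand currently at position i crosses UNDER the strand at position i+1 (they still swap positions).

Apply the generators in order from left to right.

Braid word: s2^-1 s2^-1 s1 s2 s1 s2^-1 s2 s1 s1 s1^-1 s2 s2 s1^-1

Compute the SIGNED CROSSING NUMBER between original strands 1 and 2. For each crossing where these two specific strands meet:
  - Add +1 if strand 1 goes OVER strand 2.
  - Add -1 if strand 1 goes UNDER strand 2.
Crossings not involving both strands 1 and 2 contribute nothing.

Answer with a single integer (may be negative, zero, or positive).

Answer: 3

Derivation:
Gen 1: crossing 2x3. Both 1&2? no. Sum: 0
Gen 2: crossing 3x2. Both 1&2? no. Sum: 0
Gen 3: 1 over 2. Both 1&2? yes. Contrib: +1. Sum: 1
Gen 4: crossing 1x3. Both 1&2? no. Sum: 1
Gen 5: crossing 2x3. Both 1&2? no. Sum: 1
Gen 6: 2 under 1. Both 1&2? yes. Contrib: +1. Sum: 2
Gen 7: 1 over 2. Both 1&2? yes. Contrib: +1. Sum: 3
Gen 8: crossing 3x2. Both 1&2? no. Sum: 3
Gen 9: crossing 2x3. Both 1&2? no. Sum: 3
Gen 10: crossing 3x2. Both 1&2? no. Sum: 3
Gen 11: crossing 3x1. Both 1&2? no. Sum: 3
Gen 12: crossing 1x3. Both 1&2? no. Sum: 3
Gen 13: crossing 2x3. Both 1&2? no. Sum: 3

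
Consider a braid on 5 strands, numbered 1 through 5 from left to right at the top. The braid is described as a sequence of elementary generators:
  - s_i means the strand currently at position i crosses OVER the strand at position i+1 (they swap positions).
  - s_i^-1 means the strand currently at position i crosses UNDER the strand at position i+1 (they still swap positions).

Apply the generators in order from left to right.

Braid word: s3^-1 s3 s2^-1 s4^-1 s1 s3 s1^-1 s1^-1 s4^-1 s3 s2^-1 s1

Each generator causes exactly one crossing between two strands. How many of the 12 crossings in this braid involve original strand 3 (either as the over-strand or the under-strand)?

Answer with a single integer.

Answer: 7

Derivation:
Gen 1: crossing 3x4. Involves strand 3? yes. Count so far: 1
Gen 2: crossing 4x3. Involves strand 3? yes. Count so far: 2
Gen 3: crossing 2x3. Involves strand 3? yes. Count so far: 3
Gen 4: crossing 4x5. Involves strand 3? no. Count so far: 3
Gen 5: crossing 1x3. Involves strand 3? yes. Count so far: 4
Gen 6: crossing 2x5. Involves strand 3? no. Count so far: 4
Gen 7: crossing 3x1. Involves strand 3? yes. Count so far: 5
Gen 8: crossing 1x3. Involves strand 3? yes. Count so far: 6
Gen 9: crossing 2x4. Involves strand 3? no. Count so far: 6
Gen 10: crossing 5x4. Involves strand 3? no. Count so far: 6
Gen 11: crossing 1x4. Involves strand 3? no. Count so far: 6
Gen 12: crossing 3x4. Involves strand 3? yes. Count so far: 7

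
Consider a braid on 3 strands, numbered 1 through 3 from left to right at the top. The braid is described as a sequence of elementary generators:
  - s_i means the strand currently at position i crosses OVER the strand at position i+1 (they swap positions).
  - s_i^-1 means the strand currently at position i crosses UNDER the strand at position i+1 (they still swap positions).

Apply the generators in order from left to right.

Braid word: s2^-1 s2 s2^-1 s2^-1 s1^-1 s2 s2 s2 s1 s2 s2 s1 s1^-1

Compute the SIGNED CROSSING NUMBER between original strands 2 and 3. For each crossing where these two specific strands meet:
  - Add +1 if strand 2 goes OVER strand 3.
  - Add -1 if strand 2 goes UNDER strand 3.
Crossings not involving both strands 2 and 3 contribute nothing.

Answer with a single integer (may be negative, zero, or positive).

Gen 1: 2 under 3. Both 2&3? yes. Contrib: -1. Sum: -1
Gen 2: 3 over 2. Both 2&3? yes. Contrib: -1. Sum: -2
Gen 3: 2 under 3. Both 2&3? yes. Contrib: -1. Sum: -3
Gen 4: 3 under 2. Both 2&3? yes. Contrib: +1. Sum: -2
Gen 5: crossing 1x2. Both 2&3? no. Sum: -2
Gen 6: crossing 1x3. Both 2&3? no. Sum: -2
Gen 7: crossing 3x1. Both 2&3? no. Sum: -2
Gen 8: crossing 1x3. Both 2&3? no. Sum: -2
Gen 9: 2 over 3. Both 2&3? yes. Contrib: +1. Sum: -1
Gen 10: crossing 2x1. Both 2&3? no. Sum: -1
Gen 11: crossing 1x2. Both 2&3? no. Sum: -1
Gen 12: 3 over 2. Both 2&3? yes. Contrib: -1. Sum: -2
Gen 13: 2 under 3. Both 2&3? yes. Contrib: -1. Sum: -3

Answer: -3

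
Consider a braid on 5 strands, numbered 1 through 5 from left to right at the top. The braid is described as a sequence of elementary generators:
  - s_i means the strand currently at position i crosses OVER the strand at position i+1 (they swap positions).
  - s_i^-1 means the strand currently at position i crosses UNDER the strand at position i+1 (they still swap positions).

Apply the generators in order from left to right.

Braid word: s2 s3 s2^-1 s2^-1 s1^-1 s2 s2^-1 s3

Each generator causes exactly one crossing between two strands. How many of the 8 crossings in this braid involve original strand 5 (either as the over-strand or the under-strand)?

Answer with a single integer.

Gen 1: crossing 2x3. Involves strand 5? no. Count so far: 0
Gen 2: crossing 2x4. Involves strand 5? no. Count so far: 0
Gen 3: crossing 3x4. Involves strand 5? no. Count so far: 0
Gen 4: crossing 4x3. Involves strand 5? no. Count so far: 0
Gen 5: crossing 1x3. Involves strand 5? no. Count so far: 0
Gen 6: crossing 1x4. Involves strand 5? no. Count so far: 0
Gen 7: crossing 4x1. Involves strand 5? no. Count so far: 0
Gen 8: crossing 4x2. Involves strand 5? no. Count so far: 0

Answer: 0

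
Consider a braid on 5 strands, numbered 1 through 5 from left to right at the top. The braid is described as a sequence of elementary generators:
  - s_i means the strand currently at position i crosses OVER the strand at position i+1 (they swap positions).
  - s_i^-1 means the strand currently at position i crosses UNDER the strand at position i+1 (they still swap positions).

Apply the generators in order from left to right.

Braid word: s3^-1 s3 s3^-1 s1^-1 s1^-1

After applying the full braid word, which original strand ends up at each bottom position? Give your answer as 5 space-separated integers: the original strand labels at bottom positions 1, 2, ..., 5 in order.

Answer: 1 2 4 3 5

Derivation:
Gen 1 (s3^-1): strand 3 crosses under strand 4. Perm now: [1 2 4 3 5]
Gen 2 (s3): strand 4 crosses over strand 3. Perm now: [1 2 3 4 5]
Gen 3 (s3^-1): strand 3 crosses under strand 4. Perm now: [1 2 4 3 5]
Gen 4 (s1^-1): strand 1 crosses under strand 2. Perm now: [2 1 4 3 5]
Gen 5 (s1^-1): strand 2 crosses under strand 1. Perm now: [1 2 4 3 5]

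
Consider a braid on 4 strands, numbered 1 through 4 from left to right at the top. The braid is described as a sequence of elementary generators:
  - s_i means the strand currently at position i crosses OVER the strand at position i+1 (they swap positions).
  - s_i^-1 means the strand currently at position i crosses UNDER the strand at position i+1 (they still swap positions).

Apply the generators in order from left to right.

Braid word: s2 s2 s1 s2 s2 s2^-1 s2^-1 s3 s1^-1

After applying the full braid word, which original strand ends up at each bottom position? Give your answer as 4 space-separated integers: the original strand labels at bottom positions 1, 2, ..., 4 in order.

Answer: 1 2 4 3

Derivation:
Gen 1 (s2): strand 2 crosses over strand 3. Perm now: [1 3 2 4]
Gen 2 (s2): strand 3 crosses over strand 2. Perm now: [1 2 3 4]
Gen 3 (s1): strand 1 crosses over strand 2. Perm now: [2 1 3 4]
Gen 4 (s2): strand 1 crosses over strand 3. Perm now: [2 3 1 4]
Gen 5 (s2): strand 3 crosses over strand 1. Perm now: [2 1 3 4]
Gen 6 (s2^-1): strand 1 crosses under strand 3. Perm now: [2 3 1 4]
Gen 7 (s2^-1): strand 3 crosses under strand 1. Perm now: [2 1 3 4]
Gen 8 (s3): strand 3 crosses over strand 4. Perm now: [2 1 4 3]
Gen 9 (s1^-1): strand 2 crosses under strand 1. Perm now: [1 2 4 3]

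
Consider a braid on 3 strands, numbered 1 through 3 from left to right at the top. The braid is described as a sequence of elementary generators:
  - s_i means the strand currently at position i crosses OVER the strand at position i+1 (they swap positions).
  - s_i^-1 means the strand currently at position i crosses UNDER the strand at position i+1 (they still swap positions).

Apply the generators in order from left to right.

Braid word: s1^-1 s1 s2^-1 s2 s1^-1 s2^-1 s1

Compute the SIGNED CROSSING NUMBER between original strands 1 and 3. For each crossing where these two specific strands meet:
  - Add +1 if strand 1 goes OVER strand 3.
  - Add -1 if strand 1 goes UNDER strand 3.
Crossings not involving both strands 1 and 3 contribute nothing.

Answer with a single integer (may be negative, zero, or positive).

Answer: -1

Derivation:
Gen 1: crossing 1x2. Both 1&3? no. Sum: 0
Gen 2: crossing 2x1. Both 1&3? no. Sum: 0
Gen 3: crossing 2x3. Both 1&3? no. Sum: 0
Gen 4: crossing 3x2. Both 1&3? no. Sum: 0
Gen 5: crossing 1x2. Both 1&3? no. Sum: 0
Gen 6: 1 under 3. Both 1&3? yes. Contrib: -1. Sum: -1
Gen 7: crossing 2x3. Both 1&3? no. Sum: -1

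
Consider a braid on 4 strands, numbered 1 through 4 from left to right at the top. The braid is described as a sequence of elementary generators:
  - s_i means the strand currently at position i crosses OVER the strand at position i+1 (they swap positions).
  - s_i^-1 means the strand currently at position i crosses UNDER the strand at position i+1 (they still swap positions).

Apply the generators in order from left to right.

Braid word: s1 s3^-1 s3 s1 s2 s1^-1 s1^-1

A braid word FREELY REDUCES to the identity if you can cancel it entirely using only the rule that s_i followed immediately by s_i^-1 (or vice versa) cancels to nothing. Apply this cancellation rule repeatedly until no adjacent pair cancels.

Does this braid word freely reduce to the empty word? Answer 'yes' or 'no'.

Gen 1 (s1): push. Stack: [s1]
Gen 2 (s3^-1): push. Stack: [s1 s3^-1]
Gen 3 (s3): cancels prior s3^-1. Stack: [s1]
Gen 4 (s1): push. Stack: [s1 s1]
Gen 5 (s2): push. Stack: [s1 s1 s2]
Gen 6 (s1^-1): push. Stack: [s1 s1 s2 s1^-1]
Gen 7 (s1^-1): push. Stack: [s1 s1 s2 s1^-1 s1^-1]
Reduced word: s1 s1 s2 s1^-1 s1^-1

Answer: no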